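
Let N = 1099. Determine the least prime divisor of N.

1099 is odd.
Digit sum 19, not divisible by 3.
Ends in 9: not divisible by 5.
7: 1099 = 7·157

7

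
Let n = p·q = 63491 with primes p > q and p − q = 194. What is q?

173

Since p = q + 194, we have 63491 = q(q + 194), so q² + 194q − 63491 = 0.
Discriminant: 194² + 4·63491 = 37636 + 253964 = 291600; √291600 = 540.
q = (−194 + 540)/2 = 173, and p = q + 194 = 367.
Check: 173 · 367 = 63491.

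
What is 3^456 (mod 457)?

3^1 ≡ 3 (mod 457)
3^2 ≡ 3^2 = 9 ≡ 9 (mod 457)
3^4 ≡ 9^2 = 81 ≡ 81 (mod 457)
3^8 ≡ 81^2 = 6561 ≡ 163 (mod 457)
3^16 ≡ 163^2 = 26569 ≡ 63 (mod 457)
3^32 ≡ 63^2 = 3969 ≡ 313 (mod 457)
3^64 ≡ 313^2 = 97969 ≡ 171 (mod 457)
3^128 ≡ 171^2 = 29241 ≡ 450 (mod 457)
3^256 ≡ 450^2 = 202500 ≡ 49 (mod 457)
456 = 256 + 128 + 64 + 8 in binary powers of 2.
So 3^456 ≡ 49 · 450 · 171 · 163 ≡ 1 (mod 457).
Since the result is 1, base 3 gives no evidence that 457 is composite.

1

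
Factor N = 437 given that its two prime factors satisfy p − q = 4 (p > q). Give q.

Since p = q + 4, we have 437 = q(q + 4), so q² + 4q − 437 = 0.
Discriminant: 4² + 4·437 = 16 + 1748 = 1764; √1764 = 42.
q = (−4 + 42)/2 = 19, and p = q + 4 = 23.
Check: 19 · 23 = 437.

19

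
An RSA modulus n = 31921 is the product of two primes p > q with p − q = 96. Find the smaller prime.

137

Since p = q + 96, we have 31921 = q(q + 96), so q² + 96q − 31921 = 0.
Discriminant: 96² + 4·31921 = 9216 + 127684 = 136900; √136900 = 370.
q = (−96 + 370)/2 = 137, and p = q + 96 = 233.
Check: 137 · 233 = 31921.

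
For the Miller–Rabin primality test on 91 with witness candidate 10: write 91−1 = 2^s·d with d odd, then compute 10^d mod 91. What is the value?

90

91 − 1 = 90 = 2^1 · 45, so d = 45.
10^1 ≡ 10 (mod 91)
10^2 ≡ 10^2 = 100 ≡ 9 (mod 91)
10^4 ≡ 9^2 = 81 ≡ 81 (mod 91)
10^8 ≡ 81^2 = 6561 ≡ 9 (mod 91)
10^16 ≡ 9^2 = 81 ≡ 81 (mod 91)
10^32 ≡ 81^2 = 6561 ≡ 9 (mod 91)
45 = 32 + 8 + 4 + 1 in binary powers of 2.
So 10^45 ≡ 9 · 9 · 81 · 10 ≡ 90 (mod 91).
Since 10^d ≡ 90 (mod 91), base 10 does not prove 91 composite.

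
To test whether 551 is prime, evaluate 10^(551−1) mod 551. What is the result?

237

10^1 ≡ 10 (mod 551)
10^2 ≡ 10^2 = 100 ≡ 100 (mod 551)
10^4 ≡ 100^2 = 10000 ≡ 82 (mod 551)
10^8 ≡ 82^2 = 6724 ≡ 112 (mod 551)
10^16 ≡ 112^2 = 12544 ≡ 422 (mod 551)
10^32 ≡ 422^2 = 178084 ≡ 111 (mod 551)
10^64 ≡ 111^2 = 12321 ≡ 199 (mod 551)
10^128 ≡ 199^2 = 39601 ≡ 480 (mod 551)
10^256 ≡ 480^2 = 230400 ≡ 82 (mod 551)
10^512 ≡ 82^2 = 6724 ≡ 112 (mod 551)
550 = 512 + 32 + 4 + 2 in binary powers of 2.
So 10^550 ≡ 112 · 111 · 82 · 100 ≡ 237 (mod 551).
Since 237 ≠ 1, base 10 is a Fermat witness: 551 is composite.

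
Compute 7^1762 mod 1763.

7^1 ≡ 7 (mod 1763)
7^2 ≡ 7^2 = 49 ≡ 49 (mod 1763)
7^4 ≡ 49^2 = 2401 ≡ 638 (mod 1763)
7^8 ≡ 638^2 = 407044 ≡ 1554 (mod 1763)
7^16 ≡ 1554^2 = 2414916 ≡ 1369 (mod 1763)
7^32 ≡ 1369^2 = 1874161 ≡ 92 (mod 1763)
7^64 ≡ 92^2 = 8464 ≡ 1412 (mod 1763)
7^128 ≡ 1412^2 = 1993744 ≡ 1554 (mod 1763)
7^256 ≡ 1554^2 = 2414916 ≡ 1369 (mod 1763)
7^512 ≡ 1369^2 = 1874161 ≡ 92 (mod 1763)
7^1024 ≡ 92^2 = 8464 ≡ 1412 (mod 1763)
1762 = 1024 + 512 + 128 + 64 + 32 + 2 in binary powers of 2.
So 7^1762 ≡ 1412 · 92 · 1554 · 1412 · 92 · 49 ≡ 1197 (mod 1763).
Since 1197 ≠ 1, base 7 is a Fermat witness: 1763 is composite.

1197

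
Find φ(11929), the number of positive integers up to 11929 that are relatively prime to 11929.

11700

Factor: 11929 = 79 · 151.
φ(11929) = (79−1) · (151−1) = 78 · 150 = 11700.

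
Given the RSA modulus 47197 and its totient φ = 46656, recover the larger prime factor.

433

φ(n) = (p−1)(q−1) = n − (p+q) + 1, so p + q = 47197 − 46656 + 1 = 542.
p and q are the roots of t² − 542t + 47197 = 0.
Discriminant: 542² − 4·47197 = 293764 − 188788 = 104976; √104976 = 324.
q = (542 − 324)/2 = 109, p = (542 + 324)/2 = 433.
Check: 109 · 433 = 47197.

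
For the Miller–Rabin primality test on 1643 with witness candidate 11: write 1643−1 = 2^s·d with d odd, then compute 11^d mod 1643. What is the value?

303

1643 − 1 = 1642 = 2^1 · 821, so d = 821.
11^1 ≡ 11 (mod 1643)
11^2 ≡ 11^2 = 121 ≡ 121 (mod 1643)
11^4 ≡ 121^2 = 14641 ≡ 1497 (mod 1643)
11^8 ≡ 1497^2 = 2241009 ≡ 1600 (mod 1643)
11^16 ≡ 1600^2 = 2560000 ≡ 206 (mod 1643)
11^32 ≡ 206^2 = 42436 ≡ 1361 (mod 1643)
11^64 ≡ 1361^2 = 1852321 ≡ 660 (mod 1643)
11^128 ≡ 660^2 = 435600 ≡ 205 (mod 1643)
11^256 ≡ 205^2 = 42025 ≡ 950 (mod 1643)
11^512 ≡ 950^2 = 902500 ≡ 493 (mod 1643)
821 = 512 + 256 + 32 + 16 + 4 + 1 in binary powers of 2.
So 11^821 ≡ 493 · 950 · 1361 · 206 · 1497 · 11 ≡ 303 (mod 1643).
Squaring chain: 303; never reaches −1, so base 11 is a Miller–Rabin witness that 1643 is composite.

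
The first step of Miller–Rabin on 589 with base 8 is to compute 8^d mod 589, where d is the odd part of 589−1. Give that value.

436

589 − 1 = 588 = 2^2 · 147, so d = 147.
8^1 ≡ 8 (mod 589)
8^2 ≡ 8^2 = 64 ≡ 64 (mod 589)
8^4 ≡ 64^2 = 4096 ≡ 562 (mod 589)
8^8 ≡ 562^2 = 315844 ≡ 140 (mod 589)
8^16 ≡ 140^2 = 19600 ≡ 163 (mod 589)
8^32 ≡ 163^2 = 26569 ≡ 64 (mod 589)
8^64 ≡ 64^2 = 4096 ≡ 562 (mod 589)
8^128 ≡ 562^2 = 315844 ≡ 140 (mod 589)
147 = 128 + 16 + 2 + 1 in binary powers of 2.
So 8^147 ≡ 140 · 163 · 64 · 8 ≡ 436 (mod 589).
Squaring chain: 436 → 438; never reaches −1, so base 8 is a Miller–Rabin witness that 589 is composite.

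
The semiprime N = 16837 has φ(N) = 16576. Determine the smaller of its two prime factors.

φ(n) = (p−1)(q−1) = n − (p+q) + 1, so p + q = 16837 − 16576 + 1 = 262.
p and q are the roots of t² − 262t + 16837 = 0.
Discriminant: 262² − 4·16837 = 68644 − 67348 = 1296; √1296 = 36.
q = (262 − 36)/2 = 113, p = (262 + 36)/2 = 149.
Check: 113 · 149 = 16837.

113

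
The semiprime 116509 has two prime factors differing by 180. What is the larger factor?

443

Since p = q + 180, we have 116509 = q(q + 180), so q² + 180q − 116509 = 0.
Discriminant: 180² + 4·116509 = 32400 + 466036 = 498436; √498436 = 706.
q = (−180 + 706)/2 = 263, and p = q + 180 = 443.
Check: 263 · 443 = 116509.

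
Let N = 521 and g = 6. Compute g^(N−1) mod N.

1

6^1 ≡ 6 (mod 521)
6^2 ≡ 6^2 = 36 ≡ 36 (mod 521)
6^4 ≡ 36^2 = 1296 ≡ 254 (mod 521)
6^8 ≡ 254^2 = 64516 ≡ 433 (mod 521)
6^16 ≡ 433^2 = 187489 ≡ 450 (mod 521)
6^32 ≡ 450^2 = 202500 ≡ 352 (mod 521)
6^64 ≡ 352^2 = 123904 ≡ 427 (mod 521)
6^128 ≡ 427^2 = 182329 ≡ 500 (mod 521)
6^256 ≡ 500^2 = 250000 ≡ 441 (mod 521)
6^512 ≡ 441^2 = 194481 ≡ 148 (mod 521)
520 = 512 + 8 in binary powers of 2.
So 6^520 ≡ 148 · 433 ≡ 1 (mod 521).
Since the result is 1, base 6 gives no evidence that 521 is composite.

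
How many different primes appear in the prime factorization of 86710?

5

86710 = 2 · 43355
43355 = 5 · 8671
8671 = 13 · 667
667 = 23 · 29
86710 = 2 · 5 · 13 · 23 · 29, which has 5 distinct prime factors.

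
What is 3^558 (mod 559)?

3^1 ≡ 3 (mod 559)
3^2 ≡ 3^2 = 9 ≡ 9 (mod 559)
3^4 ≡ 9^2 = 81 ≡ 81 (mod 559)
3^8 ≡ 81^2 = 6561 ≡ 412 (mod 559)
3^16 ≡ 412^2 = 169744 ≡ 367 (mod 559)
3^32 ≡ 367^2 = 134689 ≡ 529 (mod 559)
3^64 ≡ 529^2 = 279841 ≡ 341 (mod 559)
3^128 ≡ 341^2 = 116281 ≡ 9 (mod 559)
3^256 ≡ 9^2 = 81 ≡ 81 (mod 559)
3^512 ≡ 81^2 = 6561 ≡ 412 (mod 559)
558 = 512 + 32 + 8 + 4 + 2 in binary powers of 2.
So 3^558 ≡ 412 · 529 · 412 · 81 · 9 ≡ 391 (mod 559).
Since 391 ≠ 1, base 3 is a Fermat witness: 559 is composite.

391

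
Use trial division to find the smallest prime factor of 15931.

89

15931 is odd.
Digit sum 19, not divisible by 3.
Ends in 1: not divisible by 5.
7: 15931 = 7·2275 + 6
11: 15931 = 11·1448 + 3
13: 15931 = 13·1225 + 6
17: 15931 = 17·937 + 2
19: 15931 = 19·838 + 9
23: 15931 = 23·692 + 15
29: 15931 = 29·549 + 10
31: 15931 = 31·513 + 28
37: 15931 = 37·430 + 21
41: 15931 = 41·388 + 23
43: 15931 = 43·370 + 21
47: 15931 = 47·338 + 45
53: 15931 = 53·300 + 31
59: 15931 = 59·270 + 1
61: 15931 = 61·261 + 10
67: 15931 = 67·237 + 52
71: 15931 = 71·224 + 27
73: 15931 = 73·218 + 17
79: 15931 = 79·201 + 52
83: 15931 = 83·191 + 78
89: 15931 = 89·179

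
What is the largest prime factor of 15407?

71

15407 = 7 · 2201
2201 = 31 · 71
71 is prime.
So 15407 = 7 · 31 · 71; the largest prime factor is 71.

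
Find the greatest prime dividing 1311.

23

1311 = 3 · 437
437 = 19 · 23
23 is prime.
So 1311 = 3 · 19 · 23; the largest prime factor is 23.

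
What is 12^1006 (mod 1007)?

12^1 ≡ 12 (mod 1007)
12^2 ≡ 12^2 = 144 ≡ 144 (mod 1007)
12^4 ≡ 144^2 = 20736 ≡ 596 (mod 1007)
12^8 ≡ 596^2 = 355216 ≡ 752 (mod 1007)
12^16 ≡ 752^2 = 565504 ≡ 577 (mod 1007)
12^32 ≡ 577^2 = 332929 ≡ 619 (mod 1007)
12^64 ≡ 619^2 = 383161 ≡ 501 (mod 1007)
12^128 ≡ 501^2 = 251001 ≡ 258 (mod 1007)
12^256 ≡ 258^2 = 66564 ≡ 102 (mod 1007)
12^512 ≡ 102^2 = 10404 ≡ 334 (mod 1007)
1006 = 512 + 256 + 128 + 64 + 32 + 8 + 4 + 2 in binary powers of 2.
So 12^1006 ≡ 334 · 102 · 258 · 501 · 619 · 752 · 596 · 144 ≡ 938 (mod 1007).
Since 938 ≠ 1, base 12 is a Fermat witness: 1007 is composite.

938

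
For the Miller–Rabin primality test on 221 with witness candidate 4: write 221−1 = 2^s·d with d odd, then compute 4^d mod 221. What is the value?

221 − 1 = 220 = 2^2 · 55, so d = 55.
4^1 ≡ 4 (mod 221)
4^2 ≡ 4^2 = 16 ≡ 16 (mod 221)
4^4 ≡ 16^2 = 256 ≡ 35 (mod 221)
4^8 ≡ 35^2 = 1225 ≡ 120 (mod 221)
4^16 ≡ 120^2 = 14400 ≡ 35 (mod 221)
4^32 ≡ 35^2 = 1225 ≡ 120 (mod 221)
55 = 32 + 16 + 4 + 2 + 1 in binary powers of 2.
So 4^55 ≡ 120 · 35 · 35 · 16 · 4 ≡ 30 (mod 221).
Squaring chain: 30 → 16; never reaches −1, so base 4 is a Miller–Rabin witness that 221 is composite.

30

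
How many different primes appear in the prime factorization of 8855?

4

8855 = 5 · 1771
1771 = 7 · 253
253 = 11 · 23
8855 = 5 · 7 · 11 · 23, which has 4 distinct prime factors.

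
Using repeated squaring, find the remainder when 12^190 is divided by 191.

1

12^1 ≡ 12 (mod 191)
12^2 ≡ 12^2 = 144 ≡ 144 (mod 191)
12^4 ≡ 144^2 = 20736 ≡ 108 (mod 191)
12^8 ≡ 108^2 = 11664 ≡ 13 (mod 191)
12^16 ≡ 13^2 = 169 ≡ 169 (mod 191)
12^32 ≡ 169^2 = 28561 ≡ 102 (mod 191)
12^64 ≡ 102^2 = 10404 ≡ 90 (mod 191)
12^128 ≡ 90^2 = 8100 ≡ 78 (mod 191)
190 = 128 + 32 + 16 + 8 + 4 + 2 in binary powers of 2.
So 12^190 ≡ 78 · 102 · 169 · 13 · 108 · 144 ≡ 1 (mod 191).
Since the result is 1, base 12 gives no evidence that 191 is composite.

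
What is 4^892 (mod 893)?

4^1 ≡ 4 (mod 893)
4^2 ≡ 4^2 = 16 ≡ 16 (mod 893)
4^4 ≡ 16^2 = 256 ≡ 256 (mod 893)
4^8 ≡ 256^2 = 65536 ≡ 347 (mod 893)
4^16 ≡ 347^2 = 120409 ≡ 747 (mod 893)
4^32 ≡ 747^2 = 558009 ≡ 777 (mod 893)
4^64 ≡ 777^2 = 603729 ≡ 61 (mod 893)
4^128 ≡ 61^2 = 3721 ≡ 149 (mod 893)
4^256 ≡ 149^2 = 22201 ≡ 769 (mod 893)
4^512 ≡ 769^2 = 591361 ≡ 195 (mod 893)
892 = 512 + 256 + 64 + 32 + 16 + 8 + 4 in binary powers of 2.
So 4^892 ≡ 195 · 769 · 61 · 777 · 747 · 347 · 256 ≡ 61 (mod 893).
Since 61 ≠ 1, base 4 is a Fermat witness: 893 is composite.

61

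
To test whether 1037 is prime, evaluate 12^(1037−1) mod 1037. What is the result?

12^1 ≡ 12 (mod 1037)
12^2 ≡ 12^2 = 144 ≡ 144 (mod 1037)
12^4 ≡ 144^2 = 20736 ≡ 1033 (mod 1037)
12^8 ≡ 1033^2 = 1067089 ≡ 16 (mod 1037)
12^16 ≡ 16^2 = 256 ≡ 256 (mod 1037)
12^32 ≡ 256^2 = 65536 ≡ 205 (mod 1037)
12^64 ≡ 205^2 = 42025 ≡ 545 (mod 1037)
12^128 ≡ 545^2 = 297025 ≡ 443 (mod 1037)
12^256 ≡ 443^2 = 196249 ≡ 256 (mod 1037)
12^512 ≡ 256^2 = 65536 ≡ 205 (mod 1037)
12^1024 ≡ 205^2 = 42025 ≡ 545 (mod 1037)
1036 = 1024 + 8 + 4 in binary powers of 2.
So 12^1036 ≡ 545 · 16 · 1033 ≡ 378 (mod 1037).
Since 378 ≠ 1, base 12 is a Fermat witness: 1037 is composite.

378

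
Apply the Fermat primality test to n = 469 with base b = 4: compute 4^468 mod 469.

4^1 ≡ 4 (mod 469)
4^2 ≡ 4^2 = 16 ≡ 16 (mod 469)
4^4 ≡ 16^2 = 256 ≡ 256 (mod 469)
4^8 ≡ 256^2 = 65536 ≡ 345 (mod 469)
4^16 ≡ 345^2 = 119025 ≡ 368 (mod 469)
4^32 ≡ 368^2 = 135424 ≡ 352 (mod 469)
4^64 ≡ 352^2 = 123904 ≡ 88 (mod 469)
4^128 ≡ 88^2 = 7744 ≡ 240 (mod 469)
4^256 ≡ 240^2 = 57600 ≡ 382 (mod 469)
468 = 256 + 128 + 64 + 16 + 4 in binary powers of 2.
So 4^468 ≡ 382 · 240 · 88 · 368 · 256 ≡ 344 (mod 469).
Since 344 ≠ 1, base 4 is a Fermat witness: 469 is composite.

344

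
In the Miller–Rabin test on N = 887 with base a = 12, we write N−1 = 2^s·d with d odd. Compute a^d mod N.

1

887 − 1 = 886 = 2^1 · 443, so d = 443.
12^1 ≡ 12 (mod 887)
12^2 ≡ 12^2 = 144 ≡ 144 (mod 887)
12^4 ≡ 144^2 = 20736 ≡ 335 (mod 887)
12^8 ≡ 335^2 = 112225 ≡ 463 (mod 887)
12^16 ≡ 463^2 = 214369 ≡ 602 (mod 887)
12^32 ≡ 602^2 = 362404 ≡ 508 (mod 887)
12^64 ≡ 508^2 = 258064 ≡ 834 (mod 887)
12^128 ≡ 834^2 = 695556 ≡ 148 (mod 887)
12^256 ≡ 148^2 = 21904 ≡ 616 (mod 887)
443 = 256 + 128 + 32 + 16 + 8 + 2 + 1 in binary powers of 2.
So 12^443 ≡ 616 · 148 · 508 · 602 · 463 · 144 · 12 ≡ 1 (mod 887).
Since 12^d ≡ 1 (mod 887), base 12 does not prove 887 composite.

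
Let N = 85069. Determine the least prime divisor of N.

97

85069 is odd.
Digit sum 28, not divisible by 3.
Ends in 9: not divisible by 5.
7: 85069 = 7·12152 + 5
11: 85069 = 11·7733 + 6
13: 85069 = 13·6543 + 10
17: 85069 = 17·5004 + 1
19: 85069 = 19·4477 + 6
23: 85069 = 23·3698 + 15
29: 85069 = 29·2933 + 12
31: 85069 = 31·2744 + 5
37: 85069 = 37·2299 + 6
41: 85069 = 41·2074 + 35
43: 85069 = 43·1978 + 15
47: 85069 = 47·1809 + 46
53: 85069 = 53·1605 + 4
59: 85069 = 59·1441 + 50
61: 85069 = 61·1394 + 35
67: 85069 = 67·1269 + 46
71: 85069 = 71·1198 + 11
73: 85069 = 73·1165 + 24
79: 85069 = 79·1076 + 65
83: 85069 = 83·1024 + 77
89: 85069 = 89·955 + 74
97: 85069 = 97·877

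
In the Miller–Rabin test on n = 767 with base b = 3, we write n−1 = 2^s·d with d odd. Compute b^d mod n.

139

767 − 1 = 766 = 2^1 · 383, so d = 383.
3^1 ≡ 3 (mod 767)
3^2 ≡ 3^2 = 9 ≡ 9 (mod 767)
3^4 ≡ 9^2 = 81 ≡ 81 (mod 767)
3^8 ≡ 81^2 = 6561 ≡ 425 (mod 767)
3^16 ≡ 425^2 = 180625 ≡ 380 (mod 767)
3^32 ≡ 380^2 = 144400 ≡ 204 (mod 767)
3^64 ≡ 204^2 = 41616 ≡ 198 (mod 767)
3^128 ≡ 198^2 = 39204 ≡ 87 (mod 767)
3^256 ≡ 87^2 = 7569 ≡ 666 (mod 767)
383 = 256 + 64 + 32 + 16 + 8 + 4 + 2 + 1 in binary powers of 2.
So 3^383 ≡ 666 · 198 · 204 · 380 · 425 · 81 · 9 · 3 ≡ 139 (mod 767).
Squaring chain: 139; never reaches −1, so base 3 is a Miller–Rabin witness that 767 is composite.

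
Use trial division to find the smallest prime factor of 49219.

83

49219 is odd.
Digit sum 25, not divisible by 3.
Ends in 9: not divisible by 5.
7: 49219 = 7·7031 + 2
11: 49219 = 11·4474 + 5
13: 49219 = 13·3786 + 1
17: 49219 = 17·2895 + 4
19: 49219 = 19·2590 + 9
23: 49219 = 23·2139 + 22
29: 49219 = 29·1697 + 6
31: 49219 = 31·1587 + 22
37: 49219 = 37·1330 + 9
41: 49219 = 41·1200 + 19
43: 49219 = 43·1144 + 27
47: 49219 = 47·1047 + 10
53: 49219 = 53·928 + 35
59: 49219 = 59·834 + 13
61: 49219 = 61·806 + 53
67: 49219 = 67·734 + 41
71: 49219 = 71·693 + 16
73: 49219 = 73·674 + 17
79: 49219 = 79·623 + 2
83: 49219 = 83·593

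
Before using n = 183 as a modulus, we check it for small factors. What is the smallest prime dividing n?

3

183 is odd.
Digit sum 12, divisible by 3.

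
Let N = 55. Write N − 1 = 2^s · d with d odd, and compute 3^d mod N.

55 − 1 = 54 = 2^1 · 27, so d = 27.
3^1 ≡ 3 (mod 55)
3^2 ≡ 3^2 = 9 ≡ 9 (mod 55)
3^4 ≡ 9^2 = 81 ≡ 26 (mod 55)
3^8 ≡ 26^2 = 676 ≡ 16 (mod 55)
3^16 ≡ 16^2 = 256 ≡ 36 (mod 55)
27 = 16 + 8 + 2 + 1 in binary powers of 2.
So 3^27 ≡ 36 · 16 · 9 · 3 ≡ 42 (mod 55).
Squaring chain: 42; never reaches −1, so base 3 is a Miller–Rabin witness that 55 is composite.

42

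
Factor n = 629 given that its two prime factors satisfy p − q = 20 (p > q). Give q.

Since p = q + 20, we have 629 = q(q + 20), so q² + 20q − 629 = 0.
Discriminant: 20² + 4·629 = 400 + 2516 = 2916; √2916 = 54.
q = (−20 + 54)/2 = 17, and p = q + 20 = 37.
Check: 17 · 37 = 629.

17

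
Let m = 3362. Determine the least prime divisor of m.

2

3362 is even: 2 divides it.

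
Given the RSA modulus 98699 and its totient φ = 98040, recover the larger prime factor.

431

φ(n) = (p−1)(q−1) = n − (p+q) + 1, so p + q = 98699 − 98040 + 1 = 660.
p and q are the roots of t² − 660t + 98699 = 0.
Discriminant: 660² − 4·98699 = 435600 − 394796 = 40804; √40804 = 202.
q = (660 − 202)/2 = 229, p = (660 + 202)/2 = 431.
Check: 229 · 431 = 98699.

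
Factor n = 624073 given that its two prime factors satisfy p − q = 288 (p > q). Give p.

Since p = q + 288, we have 624073 = q(q + 288), so q² + 288q − 624073 = 0.
Discriminant: 288² + 4·624073 = 82944 + 2496292 = 2579236; √2579236 = 1606.
q = (−288 + 1606)/2 = 659, and p = q + 288 = 947.
Check: 659 · 947 = 624073.

947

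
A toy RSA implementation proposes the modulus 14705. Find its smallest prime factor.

5

14705 is odd.
Digit sum 17, not divisible by 3.
Ends in 5: divisible by 5.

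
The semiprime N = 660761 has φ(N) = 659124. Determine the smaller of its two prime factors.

719

φ(n) = (p−1)(q−1) = n − (p+q) + 1, so p + q = 660761 − 659124 + 1 = 1638.
p and q are the roots of t² − 1638t + 660761 = 0.
Discriminant: 1638² − 4·660761 = 2683044 − 2643044 = 40000; √40000 = 200.
q = (1638 − 200)/2 = 719, p = (1638 + 200)/2 = 919.
Check: 719 · 919 = 660761.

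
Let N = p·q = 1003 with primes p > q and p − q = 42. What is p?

59

Since p = q + 42, we have 1003 = q(q + 42), so q² + 42q − 1003 = 0.
Discriminant: 42² + 4·1003 = 1764 + 4012 = 5776; √5776 = 76.
q = (−42 + 76)/2 = 17, and p = q + 42 = 59.
Check: 17 · 59 = 1003.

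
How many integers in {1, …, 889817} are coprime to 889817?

859248

Factor: 889817 = 53 · 103 · 163.
φ(889817) = (53−1) · (103−1) · (163−1) = 52 · 102 · 162 = 859248.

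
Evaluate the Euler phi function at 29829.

19440

Factor: 29829 = 3 · 61 · 163.
φ(29829) = (3−1) · (61−1) · (163−1) = 2 · 60 · 162 = 19440.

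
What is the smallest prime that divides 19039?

19039 is odd.
Digit sum 22, not divisible by 3.
Ends in 9: not divisible by 5.
7: 19039 = 7·2719 + 6
11: 19039 = 11·1730 + 9
13: 19039 = 13·1464 + 7
17: 19039 = 17·1119 + 16
19: 19039 = 19·1002 + 1
23: 19039 = 23·827 + 18
29: 19039 = 29·656 + 15
31: 19039 = 31·614 + 5
37: 19039 = 37·514 + 21
41: 19039 = 41·464 + 15
43: 19039 = 43·442 + 33
47: 19039 = 47·405 + 4
53: 19039 = 53·359 + 12
59: 19039 = 59·322 + 41
61: 19039 = 61·312 + 7
67: 19039 = 67·284 + 11
71: 19039 = 71·268 + 11
73: 19039 = 73·260 + 59
79: 19039 = 79·241

79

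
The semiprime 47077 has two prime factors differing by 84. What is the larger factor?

Since p = q + 84, we have 47077 = q(q + 84), so q² + 84q − 47077 = 0.
Discriminant: 84² + 4·47077 = 7056 + 188308 = 195364; √195364 = 442.
q = (−84 + 442)/2 = 179, and p = q + 84 = 263.
Check: 179 · 263 = 47077.

263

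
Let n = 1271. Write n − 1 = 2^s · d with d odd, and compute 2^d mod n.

993

1271 − 1 = 1270 = 2^1 · 635, so d = 635.
2^1 ≡ 2 (mod 1271)
2^2 ≡ 2^2 = 4 ≡ 4 (mod 1271)
2^4 ≡ 4^2 = 16 ≡ 16 (mod 1271)
2^8 ≡ 16^2 = 256 ≡ 256 (mod 1271)
2^16 ≡ 256^2 = 65536 ≡ 715 (mod 1271)
2^32 ≡ 715^2 = 511225 ≡ 283 (mod 1271)
2^64 ≡ 283^2 = 80089 ≡ 16 (mod 1271)
2^128 ≡ 16^2 = 256 ≡ 256 (mod 1271)
2^256 ≡ 256^2 = 65536 ≡ 715 (mod 1271)
2^512 ≡ 715^2 = 511225 ≡ 283 (mod 1271)
635 = 512 + 64 + 32 + 16 + 8 + 2 + 1 in binary powers of 2.
So 2^635 ≡ 283 · 16 · 283 · 715 · 256 · 4 · 2 ≡ 993 (mod 1271).
Squaring chain: 993; never reaches −1, so base 2 is a Miller–Rabin witness that 1271 is composite.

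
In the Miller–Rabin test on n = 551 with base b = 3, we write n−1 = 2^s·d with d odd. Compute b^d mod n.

551 − 1 = 550 = 2^1 · 275, so d = 275.
3^1 ≡ 3 (mod 551)
3^2 ≡ 3^2 = 9 ≡ 9 (mod 551)
3^4 ≡ 9^2 = 81 ≡ 81 (mod 551)
3^8 ≡ 81^2 = 6561 ≡ 500 (mod 551)
3^16 ≡ 500^2 = 250000 ≡ 397 (mod 551)
3^32 ≡ 397^2 = 157609 ≡ 23 (mod 551)
3^64 ≡ 23^2 = 529 ≡ 529 (mod 551)
3^128 ≡ 529^2 = 279841 ≡ 484 (mod 551)
3^256 ≡ 484^2 = 234256 ≡ 81 (mod 551)
275 = 256 + 16 + 2 + 1 in binary powers of 2.
So 3^275 ≡ 81 · 397 · 9 · 3 ≡ 414 (mod 551).
Squaring chain: 414; never reaches −1, so base 3 is a Miller–Rabin witness that 551 is composite.

414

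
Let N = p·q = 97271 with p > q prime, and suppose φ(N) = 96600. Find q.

φ(n) = (p−1)(q−1) = n − (p+q) + 1, so p + q = 97271 − 96600 + 1 = 672.
p and q are the roots of t² − 672t + 97271 = 0.
Discriminant: 672² − 4·97271 = 451584 − 389084 = 62500; √62500 = 250.
q = (672 − 250)/2 = 211, p = (672 + 250)/2 = 461.
Check: 211 · 461 = 97271.

211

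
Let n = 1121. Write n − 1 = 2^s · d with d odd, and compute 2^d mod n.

1121 − 1 = 1120 = 2^5 · 35, so d = 35.
2^1 ≡ 2 (mod 1121)
2^2 ≡ 2^2 = 4 ≡ 4 (mod 1121)
2^4 ≡ 4^2 = 16 ≡ 16 (mod 1121)
2^8 ≡ 16^2 = 256 ≡ 256 (mod 1121)
2^16 ≡ 256^2 = 65536 ≡ 518 (mod 1121)
2^32 ≡ 518^2 = 268324 ≡ 405 (mod 1121)
35 = 32 + 2 + 1 in binary powers of 2.
So 2^35 ≡ 405 · 4 · 2 ≡ 998 (mod 1121).
Squaring chain: 998 → 556 → 861 → 340 → 137; never reaches −1, so base 2 is a Miller–Rabin witness that 1121 is composite.

998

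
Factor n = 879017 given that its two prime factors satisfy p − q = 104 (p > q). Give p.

991

Since p = q + 104, we have 879017 = q(q + 104), so q² + 104q − 879017 = 0.
Discriminant: 104² + 4·879017 = 10816 + 3516068 = 3526884; √3526884 = 1878.
q = (−104 + 1878)/2 = 887, and p = q + 104 = 991.
Check: 887 · 991 = 879017.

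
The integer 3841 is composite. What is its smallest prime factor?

23

3841 is odd.
Digit sum 16, not divisible by 3.
Ends in 1: not divisible by 5.
7: 3841 = 7·548 + 5
11: 3841 = 11·349 + 2
13: 3841 = 13·295 + 6
17: 3841 = 17·225 + 16
19: 3841 = 19·202 + 3
23: 3841 = 23·167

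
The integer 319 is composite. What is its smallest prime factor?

11

319 is odd.
Digit sum 13, not divisible by 3.
Ends in 9: not divisible by 5.
7: 319 = 7·45 + 4
11: 319 = 11·29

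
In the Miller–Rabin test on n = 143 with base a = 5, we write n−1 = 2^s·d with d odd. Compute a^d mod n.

60

143 − 1 = 142 = 2^1 · 71, so d = 71.
5^1 ≡ 5 (mod 143)
5^2 ≡ 5^2 = 25 ≡ 25 (mod 143)
5^4 ≡ 25^2 = 625 ≡ 53 (mod 143)
5^8 ≡ 53^2 = 2809 ≡ 92 (mod 143)
5^16 ≡ 92^2 = 8464 ≡ 27 (mod 143)
5^32 ≡ 27^2 = 729 ≡ 14 (mod 143)
5^64 ≡ 14^2 = 196 ≡ 53 (mod 143)
71 = 64 + 4 + 2 + 1 in binary powers of 2.
So 5^71 ≡ 53 · 53 · 25 · 5 ≡ 60 (mod 143).
Squaring chain: 60; never reaches −1, so base 5 is a Miller–Rabin witness that 143 is composite.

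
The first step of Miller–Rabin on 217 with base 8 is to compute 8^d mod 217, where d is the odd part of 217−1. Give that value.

64

217 − 1 = 216 = 2^3 · 27, so d = 27.
8^1 ≡ 8 (mod 217)
8^2 ≡ 8^2 = 64 ≡ 64 (mod 217)
8^4 ≡ 64^2 = 4096 ≡ 190 (mod 217)
8^8 ≡ 190^2 = 36100 ≡ 78 (mod 217)
8^16 ≡ 78^2 = 6084 ≡ 8 (mod 217)
27 = 16 + 8 + 2 + 1 in binary powers of 2.
So 8^27 ≡ 8 · 78 · 64 · 8 ≡ 64 (mod 217).
Squaring chain: 64 → 190 → 78; never reaches −1, so base 8 is a Miller–Rabin witness that 217 is composite.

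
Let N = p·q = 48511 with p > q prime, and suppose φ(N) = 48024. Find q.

φ(n) = (p−1)(q−1) = n − (p+q) + 1, so p + q = 48511 − 48024 + 1 = 488.
p and q are the roots of t² − 488t + 48511 = 0.
Discriminant: 488² − 4·48511 = 238144 − 194044 = 44100; √44100 = 210.
q = (488 − 210)/2 = 139, p = (488 + 210)/2 = 349.
Check: 139 · 349 = 48511.

139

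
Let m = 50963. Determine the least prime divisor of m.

50963 is odd.
Digit sum 23, not divisible by 3.
Ends in 3: not divisible by 5.
7: 50963 = 7·7280 + 3
11: 50963 = 11·4633

11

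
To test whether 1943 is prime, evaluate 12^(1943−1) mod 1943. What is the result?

927

12^1 ≡ 12 (mod 1943)
12^2 ≡ 12^2 = 144 ≡ 144 (mod 1943)
12^4 ≡ 144^2 = 20736 ≡ 1306 (mod 1943)
12^8 ≡ 1306^2 = 1705636 ≡ 1625 (mod 1943)
12^16 ≡ 1625^2 = 2640625 ≡ 88 (mod 1943)
12^32 ≡ 88^2 = 7744 ≡ 1915 (mod 1943)
12^64 ≡ 1915^2 = 3667225 ≡ 784 (mod 1943)
12^128 ≡ 784^2 = 614656 ≡ 668 (mod 1943)
12^256 ≡ 668^2 = 446224 ≡ 1277 (mod 1943)
12^512 ≡ 1277^2 = 1630729 ≡ 552 (mod 1943)
12^1024 ≡ 552^2 = 304704 ≡ 1596 (mod 1943)
1942 = 1024 + 512 + 256 + 128 + 16 + 4 + 2 in binary powers of 2.
So 12^1942 ≡ 1596 · 552 · 1277 · 668 · 88 · 1306 · 144 ≡ 927 (mod 1943).
Since 927 ≠ 1, base 12 is a Fermat witness: 1943 is composite.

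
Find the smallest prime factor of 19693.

19693 is odd.
Digit sum 28, not divisible by 3.
Ends in 3: not divisible by 5.
7: 19693 = 7·2813 + 2
11: 19693 = 11·1790 + 3
13: 19693 = 13·1514 + 11
17: 19693 = 17·1158 + 7
19: 19693 = 19·1036 + 9
23: 19693 = 23·856 + 5
29: 19693 = 29·679 + 2
31: 19693 = 31·635 + 8
37: 19693 = 37·532 + 9
41: 19693 = 41·480 + 13
43: 19693 = 43·457 + 42
47: 19693 = 47·419

47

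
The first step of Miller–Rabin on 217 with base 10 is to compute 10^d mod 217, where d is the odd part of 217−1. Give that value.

97

217 − 1 = 216 = 2^3 · 27, so d = 27.
10^1 ≡ 10 (mod 217)
10^2 ≡ 10^2 = 100 ≡ 100 (mod 217)
10^4 ≡ 100^2 = 10000 ≡ 18 (mod 217)
10^8 ≡ 18^2 = 324 ≡ 107 (mod 217)
10^16 ≡ 107^2 = 11449 ≡ 165 (mod 217)
27 = 16 + 8 + 2 + 1 in binary powers of 2.
So 10^27 ≡ 165 · 107 · 100 · 10 ≡ 97 (mod 217).
Squaring chain: 97 → 78 → 8; never reaches −1, so base 10 is a Miller–Rabin witness that 217 is composite.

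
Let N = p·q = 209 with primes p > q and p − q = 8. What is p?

19

Since p = q + 8, we have 209 = q(q + 8), so q² + 8q − 209 = 0.
Discriminant: 8² + 4·209 = 64 + 836 = 900; √900 = 30.
q = (−8 + 30)/2 = 11, and p = q + 8 = 19.
Check: 11 · 19 = 209.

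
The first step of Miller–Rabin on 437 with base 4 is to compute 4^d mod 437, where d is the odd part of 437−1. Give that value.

213

437 − 1 = 436 = 2^2 · 109, so d = 109.
4^1 ≡ 4 (mod 437)
4^2 ≡ 4^2 = 16 ≡ 16 (mod 437)
4^4 ≡ 16^2 = 256 ≡ 256 (mod 437)
4^8 ≡ 256^2 = 65536 ≡ 423 (mod 437)
4^16 ≡ 423^2 = 178929 ≡ 196 (mod 437)
4^32 ≡ 196^2 = 38416 ≡ 397 (mod 437)
4^64 ≡ 397^2 = 157609 ≡ 289 (mod 437)
109 = 64 + 32 + 8 + 4 + 1 in binary powers of 2.
So 4^109 ≡ 289 · 397 · 423 · 256 · 4 ≡ 213 (mod 437).
Squaring chain: 213 → 358; never reaches −1, so base 4 is a Miller–Rabin witness that 437 is composite.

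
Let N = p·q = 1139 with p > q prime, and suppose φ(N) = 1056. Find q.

17

φ(n) = (p−1)(q−1) = n − (p+q) + 1, so p + q = 1139 − 1056 + 1 = 84.
p and q are the roots of t² − 84t + 1139 = 0.
Discriminant: 84² − 4·1139 = 7056 − 4556 = 2500; √2500 = 50.
q = (84 − 50)/2 = 17, p = (84 + 50)/2 = 67.
Check: 17 · 67 = 1139.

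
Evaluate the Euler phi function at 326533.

Factor: 326533 = 53 · 61 · 101.
φ(326533) = (53−1) · (61−1) · (101−1) = 52 · 60 · 100 = 312000.

312000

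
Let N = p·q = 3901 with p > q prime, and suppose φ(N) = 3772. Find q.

47

φ(n) = (p−1)(q−1) = n − (p+q) + 1, so p + q = 3901 − 3772 + 1 = 130.
p and q are the roots of t² − 130t + 3901 = 0.
Discriminant: 130² − 4·3901 = 16900 − 15604 = 1296; √1296 = 36.
q = (130 − 36)/2 = 47, p = (130 + 36)/2 = 83.
Check: 47 · 83 = 3901.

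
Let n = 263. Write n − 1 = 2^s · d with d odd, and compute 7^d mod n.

262

263 − 1 = 262 = 2^1 · 131, so d = 131.
7^1 ≡ 7 (mod 263)
7^2 ≡ 7^2 = 49 ≡ 49 (mod 263)
7^4 ≡ 49^2 = 2401 ≡ 34 (mod 263)
7^8 ≡ 34^2 = 1156 ≡ 104 (mod 263)
7^16 ≡ 104^2 = 10816 ≡ 33 (mod 263)
7^32 ≡ 33^2 = 1089 ≡ 37 (mod 263)
7^64 ≡ 37^2 = 1369 ≡ 54 (mod 263)
7^128 ≡ 54^2 = 2916 ≡ 23 (mod 263)
131 = 128 + 2 + 1 in binary powers of 2.
So 7^131 ≡ 23 · 49 · 7 ≡ 262 (mod 263).
Since 7^d ≡ 262 (mod 263), base 7 does not prove 263 composite.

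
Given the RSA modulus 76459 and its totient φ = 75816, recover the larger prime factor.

487

φ(n) = (p−1)(q−1) = n − (p+q) + 1, so p + q = 76459 − 75816 + 1 = 644.
p and q are the roots of t² − 644t + 76459 = 0.
Discriminant: 644² − 4·76459 = 414736 − 305836 = 108900; √108900 = 330.
q = (644 − 330)/2 = 157, p = (644 + 330)/2 = 487.
Check: 157 · 487 = 76459.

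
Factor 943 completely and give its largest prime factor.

41

943 = 23 · 41
41 is prime.
So 943 = 23 · 41; the largest prime factor is 41.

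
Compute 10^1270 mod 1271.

780

10^1 ≡ 10 (mod 1271)
10^2 ≡ 10^2 = 100 ≡ 100 (mod 1271)
10^4 ≡ 100^2 = 10000 ≡ 1103 (mod 1271)
10^8 ≡ 1103^2 = 1216609 ≡ 262 (mod 1271)
10^16 ≡ 262^2 = 68644 ≡ 10 (mod 1271)
10^32 ≡ 10^2 = 100 ≡ 100 (mod 1271)
10^64 ≡ 100^2 = 10000 ≡ 1103 (mod 1271)
10^128 ≡ 1103^2 = 1216609 ≡ 262 (mod 1271)
10^256 ≡ 262^2 = 68644 ≡ 10 (mod 1271)
10^512 ≡ 10^2 = 100 ≡ 100 (mod 1271)
10^1024 ≡ 100^2 = 10000 ≡ 1103 (mod 1271)
1270 = 1024 + 128 + 64 + 32 + 16 + 4 + 2 in binary powers of 2.
So 10^1270 ≡ 1103 · 262 · 1103 · 100 · 10 · 1103 · 100 ≡ 780 (mod 1271).
Since 780 ≠ 1, base 10 is a Fermat witness: 1271 is composite.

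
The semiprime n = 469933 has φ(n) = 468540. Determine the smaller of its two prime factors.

φ(n) = (p−1)(q−1) = n − (p+q) + 1, so p + q = 469933 − 468540 + 1 = 1394.
p and q are the roots of t² − 1394t + 469933 = 0.
Discriminant: 1394² − 4·469933 = 1943236 − 1879732 = 63504; √63504 = 252.
q = (1394 − 252)/2 = 571, p = (1394 + 252)/2 = 823.
Check: 571 · 823 = 469933.

571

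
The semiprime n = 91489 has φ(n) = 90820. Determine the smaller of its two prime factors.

191

φ(n) = (p−1)(q−1) = n − (p+q) + 1, so p + q = 91489 − 90820 + 1 = 670.
p and q are the roots of t² − 670t + 91489 = 0.
Discriminant: 670² − 4·91489 = 448900 − 365956 = 82944; √82944 = 288.
q = (670 − 288)/2 = 191, p = (670 + 288)/2 = 479.
Check: 191 · 479 = 91489.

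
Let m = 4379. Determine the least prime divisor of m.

29

4379 is odd.
Digit sum 23, not divisible by 3.
Ends in 9: not divisible by 5.
7: 4379 = 7·625 + 4
11: 4379 = 11·398 + 1
13: 4379 = 13·336 + 11
17: 4379 = 17·257 + 10
19: 4379 = 19·230 + 9
23: 4379 = 23·190 + 9
29: 4379 = 29·151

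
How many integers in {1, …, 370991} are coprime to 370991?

Factor: 370991 = 17 · 139 · 157.
φ(370991) = (17−1) · (139−1) · (157−1) = 16 · 138 · 156 = 344448.

344448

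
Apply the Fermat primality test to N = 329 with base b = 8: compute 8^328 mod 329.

260

8^1 ≡ 8 (mod 329)
8^2 ≡ 8^2 = 64 ≡ 64 (mod 329)
8^4 ≡ 64^2 = 4096 ≡ 148 (mod 329)
8^8 ≡ 148^2 = 21904 ≡ 190 (mod 329)
8^16 ≡ 190^2 = 36100 ≡ 239 (mod 329)
8^32 ≡ 239^2 = 57121 ≡ 204 (mod 329)
8^64 ≡ 204^2 = 41616 ≡ 162 (mod 329)
8^128 ≡ 162^2 = 26244 ≡ 253 (mod 329)
8^256 ≡ 253^2 = 64009 ≡ 183 (mod 329)
328 = 256 + 64 + 8 in binary powers of 2.
So 8^328 ≡ 183 · 162 · 190 ≡ 260 (mod 329).
Since 260 ≠ 1, base 8 is a Fermat witness: 329 is composite.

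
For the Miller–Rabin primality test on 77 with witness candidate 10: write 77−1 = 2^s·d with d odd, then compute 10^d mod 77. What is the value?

77 − 1 = 76 = 2^2 · 19, so d = 19.
10^1 ≡ 10 (mod 77)
10^2 ≡ 10^2 = 100 ≡ 23 (mod 77)
10^4 ≡ 23^2 = 529 ≡ 67 (mod 77)
10^8 ≡ 67^2 = 4489 ≡ 23 (mod 77)
10^16 ≡ 23^2 = 529 ≡ 67 (mod 77)
19 = 16 + 2 + 1 in binary powers of 2.
So 10^19 ≡ 67 · 23 · 10 ≡ 10 (mod 77).
Squaring chain: 10 → 23; never reaches −1, so base 10 is a Miller–Rabin witness that 77 is composite.

10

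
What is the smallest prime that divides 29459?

89

29459 is odd.
Digit sum 29, not divisible by 3.
Ends in 9: not divisible by 5.
7: 29459 = 7·4208 + 3
11: 29459 = 11·2678 + 1
13: 29459 = 13·2266 + 1
17: 29459 = 17·1732 + 15
19: 29459 = 19·1550 + 9
23: 29459 = 23·1280 + 19
29: 29459 = 29·1015 + 24
31: 29459 = 31·950 + 9
37: 29459 = 37·796 + 7
41: 29459 = 41·718 + 21
43: 29459 = 43·685 + 4
47: 29459 = 47·626 + 37
53: 29459 = 53·555 + 44
59: 29459 = 59·499 + 18
61: 29459 = 61·482 + 57
67: 29459 = 67·439 + 46
71: 29459 = 71·414 + 65
73: 29459 = 73·403 + 40
79: 29459 = 79·372 + 71
83: 29459 = 83·354 + 77
89: 29459 = 89·331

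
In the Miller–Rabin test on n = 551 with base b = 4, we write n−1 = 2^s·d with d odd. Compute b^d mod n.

245

551 − 1 = 550 = 2^1 · 275, so d = 275.
4^1 ≡ 4 (mod 551)
4^2 ≡ 4^2 = 16 ≡ 16 (mod 551)
4^4 ≡ 16^2 = 256 ≡ 256 (mod 551)
4^8 ≡ 256^2 = 65536 ≡ 518 (mod 551)
4^16 ≡ 518^2 = 268324 ≡ 538 (mod 551)
4^32 ≡ 538^2 = 289444 ≡ 169 (mod 551)
4^64 ≡ 169^2 = 28561 ≡ 460 (mod 551)
4^128 ≡ 460^2 = 211600 ≡ 16 (mod 551)
4^256 ≡ 16^2 = 256 ≡ 256 (mod 551)
275 = 256 + 16 + 2 + 1 in binary powers of 2.
So 4^275 ≡ 256 · 538 · 16 · 4 ≡ 245 (mod 551).
Squaring chain: 245; never reaches −1, so base 4 is a Miller–Rabin witness that 551 is composite.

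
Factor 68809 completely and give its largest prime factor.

79

68809 = 13 · 5293
5293 = 67 · 79
79 is prime.
So 68809 = 13 · 67 · 79; the largest prime factor is 79.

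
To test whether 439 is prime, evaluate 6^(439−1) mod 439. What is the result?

1

6^1 ≡ 6 (mod 439)
6^2 ≡ 6^2 = 36 ≡ 36 (mod 439)
6^4 ≡ 36^2 = 1296 ≡ 418 (mod 439)
6^8 ≡ 418^2 = 174724 ≡ 2 (mod 439)
6^16 ≡ 2^2 = 4 ≡ 4 (mod 439)
6^32 ≡ 4^2 = 16 ≡ 16 (mod 439)
6^64 ≡ 16^2 = 256 ≡ 256 (mod 439)
6^128 ≡ 256^2 = 65536 ≡ 125 (mod 439)
6^256 ≡ 125^2 = 15625 ≡ 260 (mod 439)
438 = 256 + 128 + 32 + 16 + 4 + 2 in binary powers of 2.
So 6^438 ≡ 260 · 125 · 16 · 4 · 418 · 36 ≡ 1 (mod 439).
Since the result is 1, base 6 gives no evidence that 439 is composite.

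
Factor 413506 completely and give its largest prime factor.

83

413506 = 2 · 206753
206753 = 47 · 4399
4399 = 53 · 83
83 is prime.
So 413506 = 2 · 47 · 53 · 83; the largest prime factor is 83.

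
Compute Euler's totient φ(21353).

Factor: 21353 = 131 · 163.
φ(21353) = (131−1) · (163−1) = 130 · 162 = 21060.

21060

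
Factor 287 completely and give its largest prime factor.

287 = 7 · 41
41 is prime.
So 287 = 7 · 41; the largest prime factor is 41.

41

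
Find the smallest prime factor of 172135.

5

172135 is odd.
Digit sum 19, not divisible by 3.
Ends in 5: divisible by 5.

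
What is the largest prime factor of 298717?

83

298717 = 59 · 5063
5063 = 61 · 83
83 is prime.
So 298717 = 59 · 61 · 83; the largest prime factor is 83.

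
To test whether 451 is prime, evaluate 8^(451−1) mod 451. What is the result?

122

8^1 ≡ 8 (mod 451)
8^2 ≡ 8^2 = 64 ≡ 64 (mod 451)
8^4 ≡ 64^2 = 4096 ≡ 37 (mod 451)
8^8 ≡ 37^2 = 1369 ≡ 16 (mod 451)
8^16 ≡ 16^2 = 256 ≡ 256 (mod 451)
8^32 ≡ 256^2 = 65536 ≡ 141 (mod 451)
8^64 ≡ 141^2 = 19881 ≡ 37 (mod 451)
8^128 ≡ 37^2 = 1369 ≡ 16 (mod 451)
8^256 ≡ 16^2 = 256 ≡ 256 (mod 451)
450 = 256 + 128 + 64 + 2 in binary powers of 2.
So 8^450 ≡ 256 · 16 · 37 · 64 ≡ 122 (mod 451).
Since 122 ≠ 1, base 8 is a Fermat witness: 451 is composite.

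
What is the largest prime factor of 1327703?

53

1327703 = 13 · 102131
102131 = 41 · 2491
2491 = 47 · 53
53 is prime.
So 1327703 = 13 · 41 · 47 · 53; the largest prime factor is 53.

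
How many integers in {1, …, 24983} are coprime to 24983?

Factor: 24983 = 7 · 43 · 83.
φ(24983) = (7−1) · (43−1) · (83−1) = 6 · 42 · 82 = 20664.

20664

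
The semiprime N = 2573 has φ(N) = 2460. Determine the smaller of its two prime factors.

φ(n) = (p−1)(q−1) = n − (p+q) + 1, so p + q = 2573 − 2460 + 1 = 114.
p and q are the roots of t² − 114t + 2573 = 0.
Discriminant: 114² − 4·2573 = 12996 − 10292 = 2704; √2704 = 52.
q = (114 − 52)/2 = 31, p = (114 + 52)/2 = 83.
Check: 31 · 83 = 2573.

31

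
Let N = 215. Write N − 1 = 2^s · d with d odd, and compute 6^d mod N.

215 − 1 = 214 = 2^1 · 107, so d = 107.
6^1 ≡ 6 (mod 215)
6^2 ≡ 6^2 = 36 ≡ 36 (mod 215)
6^4 ≡ 36^2 = 1296 ≡ 6 (mod 215)
6^8 ≡ 6^2 = 36 ≡ 36 (mod 215)
6^16 ≡ 36^2 = 1296 ≡ 6 (mod 215)
6^32 ≡ 6^2 = 36 ≡ 36 (mod 215)
6^64 ≡ 36^2 = 1296 ≡ 6 (mod 215)
107 = 64 + 32 + 8 + 2 + 1 in binary powers of 2.
So 6^107 ≡ 6 · 36 · 36 · 36 · 6 ≡ 36 (mod 215).
Squaring chain: 36; never reaches −1, so base 6 is a Miller–Rabin witness that 215 is composite.

36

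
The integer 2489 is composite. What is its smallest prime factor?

2489 is odd.
Digit sum 23, not divisible by 3.
Ends in 9: not divisible by 5.
7: 2489 = 7·355 + 4
11: 2489 = 11·226 + 3
13: 2489 = 13·191 + 6
17: 2489 = 17·146 + 7
19: 2489 = 19·131

19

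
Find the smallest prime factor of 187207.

19

187207 is odd.
Digit sum 25, not divisible by 3.
Ends in 7: not divisible by 5.
7: 187207 = 7·26743 + 6
11: 187207 = 11·17018 + 9
13: 187207 = 13·14400 + 7
17: 187207 = 17·11012 + 3
19: 187207 = 19·9853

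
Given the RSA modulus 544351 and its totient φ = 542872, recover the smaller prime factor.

φ(n) = (p−1)(q−1) = n − (p+q) + 1, so p + q = 544351 − 542872 + 1 = 1480.
p and q are the roots of t² − 1480t + 544351 = 0.
Discriminant: 1480² − 4·544351 = 2190400 − 2177404 = 12996; √12996 = 114.
q = (1480 − 114)/2 = 683, p = (1480 + 114)/2 = 797.
Check: 683 · 797 = 544351.

683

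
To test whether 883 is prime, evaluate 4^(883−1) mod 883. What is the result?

4^1 ≡ 4 (mod 883)
4^2 ≡ 4^2 = 16 ≡ 16 (mod 883)
4^4 ≡ 16^2 = 256 ≡ 256 (mod 883)
4^8 ≡ 256^2 = 65536 ≡ 194 (mod 883)
4^16 ≡ 194^2 = 37636 ≡ 550 (mod 883)
4^32 ≡ 550^2 = 302500 ≡ 514 (mod 883)
4^64 ≡ 514^2 = 264196 ≡ 179 (mod 883)
4^128 ≡ 179^2 = 32041 ≡ 253 (mod 883)
4^256 ≡ 253^2 = 64009 ≡ 433 (mod 883)
4^512 ≡ 433^2 = 187489 ≡ 293 (mod 883)
882 = 512 + 256 + 64 + 32 + 16 + 2 in binary powers of 2.
So 4^882 ≡ 293 · 433 · 179 · 514 · 550 · 16 ≡ 1 (mod 883).
Since the result is 1, base 4 gives no evidence that 883 is composite.

1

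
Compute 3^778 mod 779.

214

3^1 ≡ 3 (mod 779)
3^2 ≡ 3^2 = 9 ≡ 9 (mod 779)
3^4 ≡ 9^2 = 81 ≡ 81 (mod 779)
3^8 ≡ 81^2 = 6561 ≡ 329 (mod 779)
3^16 ≡ 329^2 = 108241 ≡ 739 (mod 779)
3^32 ≡ 739^2 = 546121 ≡ 42 (mod 779)
3^64 ≡ 42^2 = 1764 ≡ 206 (mod 779)
3^128 ≡ 206^2 = 42436 ≡ 370 (mod 779)
3^256 ≡ 370^2 = 136900 ≡ 575 (mod 779)
3^512 ≡ 575^2 = 330625 ≡ 329 (mod 779)
778 = 512 + 256 + 8 + 2 in binary powers of 2.
So 3^778 ≡ 329 · 575 · 329 · 9 ≡ 214 (mod 779).
Since 214 ≠ 1, base 3 is a Fermat witness: 779 is composite.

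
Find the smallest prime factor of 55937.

55937 is odd.
Digit sum 29, not divisible by 3.
Ends in 7: not divisible by 5.
7: 55937 = 7·7991

7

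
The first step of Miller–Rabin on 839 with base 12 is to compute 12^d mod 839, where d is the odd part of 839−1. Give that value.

1

839 − 1 = 838 = 2^1 · 419, so d = 419.
12^1 ≡ 12 (mod 839)
12^2 ≡ 12^2 = 144 ≡ 144 (mod 839)
12^4 ≡ 144^2 = 20736 ≡ 600 (mod 839)
12^8 ≡ 600^2 = 360000 ≡ 69 (mod 839)
12^16 ≡ 69^2 = 4761 ≡ 566 (mod 839)
12^32 ≡ 566^2 = 320356 ≡ 697 (mod 839)
12^64 ≡ 697^2 = 485809 ≡ 28 (mod 839)
12^128 ≡ 28^2 = 784 ≡ 784 (mod 839)
12^256 ≡ 784^2 = 614656 ≡ 508 (mod 839)
419 = 256 + 128 + 32 + 2 + 1 in binary powers of 2.
So 12^419 ≡ 508 · 784 · 697 · 144 · 12 ≡ 1 (mod 839).
Since 12^d ≡ 1 (mod 839), base 12 does not prove 839 composite.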